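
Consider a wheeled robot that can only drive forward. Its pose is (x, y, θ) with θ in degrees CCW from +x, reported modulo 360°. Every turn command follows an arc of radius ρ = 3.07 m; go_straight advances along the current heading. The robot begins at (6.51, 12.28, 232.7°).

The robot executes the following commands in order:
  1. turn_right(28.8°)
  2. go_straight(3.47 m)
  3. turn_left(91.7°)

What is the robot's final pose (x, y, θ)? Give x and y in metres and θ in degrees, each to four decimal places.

set_pose: (x, y, θ) = (6.5100, 12.2800, 232.7000°), ρ = 3.07
turn_right(28.8°): centre at ρ to the right, rotate −28.8° → (5.3117, 11.3336, 203.9000°)
go_straight(3.47): x += 3.47·cos θ, y += 3.47·sin θ → (2.1392, 9.9278, 203.9000°)
turn_left(91.7°): centre at ρ to the left, rotate +91.7° → (0.6144, 5.7945, 295.6000°)

(0.6144, 5.7945, 295.6000°)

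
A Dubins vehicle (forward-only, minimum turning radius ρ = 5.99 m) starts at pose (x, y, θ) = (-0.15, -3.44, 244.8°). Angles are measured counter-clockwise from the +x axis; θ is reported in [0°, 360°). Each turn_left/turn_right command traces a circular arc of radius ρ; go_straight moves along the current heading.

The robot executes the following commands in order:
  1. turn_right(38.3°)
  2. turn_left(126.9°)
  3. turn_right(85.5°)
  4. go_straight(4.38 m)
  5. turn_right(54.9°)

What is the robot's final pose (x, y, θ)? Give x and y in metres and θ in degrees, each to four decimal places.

set_pose: (x, y, θ) = (-0.1500, -3.4400, 244.8000°), ρ = 5.99
turn_right(38.3°): centre at ρ to the right, rotate −38.3° → (-2.8972, -6.2502, 206.5000°)
turn_left(126.9°): centre at ρ to the left, rotate +126.9° → (-2.9065, -16.9669, 333.4000°)
turn_right(85.5°): centre at ρ to the right, rotate −85.5° → (-0.0387, -24.5764, 247.9000°)
go_straight(4.38): x += 4.38·cos θ, y += 4.38·sin θ → (-1.6866, -28.6346, 247.9000°)
turn_right(54.9°): centre at ρ to the right, rotate −54.9° → (-5.8890, -32.2175, 193.0000°)

(-5.8890, -32.2175, 193.0000°)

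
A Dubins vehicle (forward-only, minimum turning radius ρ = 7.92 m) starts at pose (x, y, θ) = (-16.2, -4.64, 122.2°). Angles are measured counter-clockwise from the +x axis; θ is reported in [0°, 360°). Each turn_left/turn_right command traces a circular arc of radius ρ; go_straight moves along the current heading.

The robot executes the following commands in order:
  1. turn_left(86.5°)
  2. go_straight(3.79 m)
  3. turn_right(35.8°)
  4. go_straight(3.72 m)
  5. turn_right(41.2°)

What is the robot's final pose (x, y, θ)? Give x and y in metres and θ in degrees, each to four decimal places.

set_pose: (x, y, θ) = (-16.2000, -4.6400, 122.2000°), ρ = 7.92
turn_left(86.5°): centre at ρ to the left, rotate +86.5° → (-26.7052, -1.9134, 208.7000°)
go_straight(3.79): x += 3.79·cos θ, y += 3.79·sin θ → (-30.0296, -3.7334, 208.7000°)
turn_right(35.8°): centre at ρ to the right, rotate −35.8° → (-34.8119, -4.6457, 172.9000°)
go_straight(3.72): x += 3.72·cos θ, y += 3.72·sin θ → (-38.5034, -4.1859, 172.9000°)
turn_right(41.2°): centre at ρ to the right, rotate −41.2° → (-43.4378, -1.5953, 131.7000°)

(-43.4378, -1.5953, 131.7000°)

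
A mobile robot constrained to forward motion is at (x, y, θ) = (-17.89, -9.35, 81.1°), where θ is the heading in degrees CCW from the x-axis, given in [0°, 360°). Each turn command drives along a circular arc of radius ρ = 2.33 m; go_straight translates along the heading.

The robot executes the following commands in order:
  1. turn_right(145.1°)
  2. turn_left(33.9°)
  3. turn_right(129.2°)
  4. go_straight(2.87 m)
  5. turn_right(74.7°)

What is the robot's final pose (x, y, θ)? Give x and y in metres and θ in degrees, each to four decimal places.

set_pose: (x, y, θ) = (-17.8900, -9.3500, 81.1000°), ρ = 2.33
turn_right(145.1°): centre at ρ to the right, rotate −145.1° → (-13.4939, -8.6891, -64.0000° ≡ 296.0000°)
turn_left(33.9°): centre at ρ to the left, rotate +33.9° → (-12.5682, -9.6835, 329.9000°)
turn_right(129.2°): centre at ρ to the right, rotate −129.2° → (-12.9131, -13.8789, 200.7000°)
go_straight(2.87): x += 2.87·cos θ, y += 2.87·sin θ → (-15.5978, -14.8933, 200.7000°)
turn_right(74.7°): centre at ρ to the right, rotate −74.7° → (-18.3064, -14.0833, 126.0000°)

(-18.3064, -14.0833, 126.0000°)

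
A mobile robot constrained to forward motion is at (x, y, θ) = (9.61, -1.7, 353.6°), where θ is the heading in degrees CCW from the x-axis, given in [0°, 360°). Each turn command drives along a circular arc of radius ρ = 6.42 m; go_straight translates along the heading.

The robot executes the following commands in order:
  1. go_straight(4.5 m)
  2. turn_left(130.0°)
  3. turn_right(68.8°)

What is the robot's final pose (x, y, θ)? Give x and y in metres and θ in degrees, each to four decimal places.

(20.2462, 14.9846, 54.8000°)

set_pose: (x, y, θ) = (9.6100, -1.7000, 353.6000°), ρ = 6.42
go_straight(4.5): x += 4.5·cos θ, y += 4.5·sin θ → (14.0820, -2.2016, 353.6000°)
turn_left(130.0°): centre at ρ to the left, rotate +130.0° → (20.1449, 7.7312, 483.6000° ≡ 123.6000°)
turn_right(68.8°): centre at ρ to the right, rotate −68.8° → (20.2462, 14.9846, 54.8000°)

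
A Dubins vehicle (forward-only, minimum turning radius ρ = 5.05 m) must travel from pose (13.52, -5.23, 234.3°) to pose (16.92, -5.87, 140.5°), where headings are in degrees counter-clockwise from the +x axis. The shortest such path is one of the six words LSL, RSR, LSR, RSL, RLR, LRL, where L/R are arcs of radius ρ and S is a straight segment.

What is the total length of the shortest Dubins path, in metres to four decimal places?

Let ψ = atan2(Δy, Δx) = atan2(-0.64, 3.40) = -10.6603° be the start→goal bearing.
Normalize: d = |goal − start| / ρ = 3.459711/5.05 = 0.685091, α = (θ_start − ψ) mod 360° = 244.9603° = 4.275365 rad, β = (θ_goal − ψ) mod 360° = 151.1603° = 2.638246 rad.
Common terms: sin α = -0.906015, cos α = -0.423245, sin β = 0.482360, cos β = -0.875973, cos(α−β) = -0.066274, d² = 0.469350. Work in radians in the unit-radius frame; every candidate has L = ρ·(t + p + q).
LSL: p² = 2 + d² − 2cos(α−β) + 2d(sin α − sin β) = 0.699571; p = √p² = 0.836403; φ = atan2(cos β − cos α, d + sin α − sin β) = -2.569635 rad; t = (φ − α) mod 2π = 5.721371 rad, q = (β − φ) mod 2π = 5.207881 rad → L = 5.05·(5.721371 + 0.836403 + 5.207881) = 5.05·11.765655 = 59.416558 m
RSR: p² = 2 + d² − 2cos(α−β) + 2d(sin β − sin α) = 4.504225; p = √p² = 2.122316; φ = atan2(cos α − cos β, d − sin α + sin β) = 0.214970 rad; t = (α − φ) mod 2π = 4.060395 rad, q = (φ − β) mod 2π = 3.859909 rad → L = 5.05·(4.060395 + 2.122316 + 3.859909) = 5.05·10.042620 = 50.715232 m
LSR: p² = d² − 2 + 2cos(α−β) + 2d(sin α + sin β) = -2.243683 < 0 → infeasible
RSL: p² = d² − 2 + 2cos(α−β) − 2d(sin α + sin β) = -1.082713 < 0 → infeasible
RLR: c = (6 − d² + 2cos(α−β) + 2d(sin α − sin β))/8 = 0.436972; p = 2π − arccos c = 5.164618 rad; φ = atan2(cos α − cos β, d − sin α + sin β) = 0.214970 rad; t = (α − φ + p/2) mod 2π = 0.359519 rad, q = (α − β − t + p) mod 2π = 0.159033 rad → L = 5.05·(0.359519 + 5.164618 + 0.159033) = 5.05·5.683170 = 28.700009 m
LRL: c = (6 − d² + 2cos(α−β) − 2d(sin α − sin β))/8 = 0.912554; p = 2π − arccos c = 5.861875 rad; φ = atan2(cos β − cos α, d + sin α − sin β) = -2.569635 rad; t = (φ − α + p/2) mod 2π = 2.369123 rad, q = (β − α − t + p) mod 2π = 1.855633 rad → L = 5.05·(2.369123 + 5.861875 + 1.855633) = 5.05·10.086630 = 50.937483 m
Shortest: RLR with L = 28.700009 m ≈ 28.7000 m

28.7000 m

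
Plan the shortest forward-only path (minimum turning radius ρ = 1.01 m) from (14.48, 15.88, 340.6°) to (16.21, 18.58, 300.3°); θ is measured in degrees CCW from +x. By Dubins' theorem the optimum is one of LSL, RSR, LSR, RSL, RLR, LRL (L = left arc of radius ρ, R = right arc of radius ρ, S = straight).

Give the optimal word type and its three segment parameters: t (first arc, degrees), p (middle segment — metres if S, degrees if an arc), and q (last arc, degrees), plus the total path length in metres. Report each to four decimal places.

Let ψ = atan2(Δy, Δx) = atan2(2.70, 1.73) = 57.3507° be the start→goal bearing.
Normalize: d = |goal − start| / ρ = 3.206696/1.01 = 3.174947, α = (θ_start − ψ) mod 360° = 283.2493° = 4.943634 rad, β = (θ_goal − ψ) mod 360° = 242.9493° = 4.240266 rad.
Common terms: sin α = -0.973382, cos α = 0.229189, sin β = -0.890605, cos β = -0.454778, cos(α−β) = 0.762668, d² = 10.080286. Work in radians in the unit-radius frame; every candidate has L = ρ·(t + p + q).
LSL: p² = 2 + d² − 2cos(α−β) + 2d(sin α − sin β) = 10.029324; p = √p² = 3.166911; φ = atan2(cos β − cos α, d + sin α − sin β) = -0.217688 rad; t = (φ − α) mod 2π = 1.121863 rad, q = (β − φ) mod 2π = 4.457954 rad → L = 1.01·(1.121863 + 3.166911 + 4.457954) = 1.01·8.746728 = 8.834196 m
RSR: p² = 2 + d² − 2cos(α−β) + 2d(sin β − sin α) = 11.080575; p = √p² = 3.328750; φ = atan2(cos α − cos β, d − sin α + sin β) = 0.206947 rad; t = (α − φ) mod 2π = 4.736687 rad, q = (φ − β) mod 2π = 2.249866 rad → L = 1.01·(4.736687 + 3.328750 + 2.249866) = 1.01·10.315303 = 10.418456 m
LSR: p² = d² − 2 + 2cos(α−β) + 2d(sin α + sin β) = -2.230494 < 0 → infeasible
RSL: p² = d² − 2 + 2cos(α−β) − 2d(sin α + sin β) = 21.441739; p = √p² = 4.630523; φ = atan2(cos α + cos β, d − sin α − sin β) − atan2(2, p) = -0.452454 rad; t = (α − φ) mod 2π = 5.396087 rad, q = (β − φ) mod 2π = 4.692720 rad → L = 1.01·(5.396087 + 4.630523 + 4.692720) = 1.01·14.719330 = 14.866523 m
RLR: c = (6 − d² + 2cos(α−β) + 2d(sin α − sin β))/8 = -0.385072; p = 2π − arccos c = 4.317103 rad; φ = atan2(cos α − cos β, d − sin α + sin β) = 0.206947 rad; t = (α − φ + p/2) mod 2π = 0.612053 rad, q = (α − β − t + p) mod 2π = 4.408418 rad → L = 1.01·(0.612053 + 4.317103 + 4.408418) = 1.01·9.337574 = 9.430950 m
LRL: c = (6 − d² + 2cos(α−β) − 2d(sin α − sin β))/8 = -0.253665; p = 2π − arccos c = 4.455921 rad; φ = atan2(cos β − cos α, d + sin α − sin β) = -0.217688 rad; t = (φ − α + p/2) mod 2π = 3.349824 rad, q = (β − α − t + p) mod 2π = 0.402729 rad → L = 1.01·(3.349824 + 4.455921 + 0.402729) = 1.01·8.208475 = 8.290559 m
Shortest: LRL with L = 8.290559 m ≈ 8.2906 m
Convert LRL to answer units (arcs ×180/π): t = 3.349824·180/π = 191.9308°, p = 4.455921·180/π = 255.3055°, q = 0.402729·180/π = 23.0747°, L = 8.2906 m.

LRL: t = 191.9308°, p = 255.3055°, q = 23.0747°, L = 8.2906 m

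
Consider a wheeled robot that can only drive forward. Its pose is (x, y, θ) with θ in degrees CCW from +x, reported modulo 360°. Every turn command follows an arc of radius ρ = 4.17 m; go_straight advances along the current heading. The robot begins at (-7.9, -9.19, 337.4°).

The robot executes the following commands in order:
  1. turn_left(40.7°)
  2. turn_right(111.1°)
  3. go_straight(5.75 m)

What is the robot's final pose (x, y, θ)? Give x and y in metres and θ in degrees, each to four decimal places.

(0.1569, -19.2279, 267.0000°)

set_pose: (x, y, θ) = (-7.9000, -9.1900, 337.4000°), ρ = 4.17
turn_left(40.7°): centre at ρ to the left, rotate +40.7° → (-5.0020, -9.3039, 378.1000° ≡ 18.1000°)
turn_right(111.1°): centre at ρ to the right, rotate −111.1° → (0.4578, -13.4858, -93.0000° ≡ 267.0000°)
go_straight(5.75): x += 5.75·cos θ, y += 5.75·sin θ → (0.1569, -19.2279, 267.0000°)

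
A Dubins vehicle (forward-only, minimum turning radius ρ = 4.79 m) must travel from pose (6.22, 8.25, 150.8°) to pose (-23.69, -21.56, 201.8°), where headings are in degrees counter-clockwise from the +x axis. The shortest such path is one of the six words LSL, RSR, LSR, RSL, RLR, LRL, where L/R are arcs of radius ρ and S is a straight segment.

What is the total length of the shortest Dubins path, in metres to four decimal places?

44.0789 m

Let ψ = atan2(Δy, Δx) = atan2(-29.81, -29.91) = -135.0959° be the start→goal bearing.
Normalize: d = |goal − start| / ρ = 42.228476/4.79 = 8.815966, α = (θ_start − ψ) mod 360° = 285.8959° = 4.989825 rad, β = (θ_goal − ψ) mod 360° = 336.8959° = 5.879943 rad.
Common terms: sin α = -0.961761, cos α = 0.273891, sin β = -0.392402, cos β = 0.919794, cos(α−β) = 0.629320, d² = 77.721253. Work in radians in the unit-radius frame; every candidate has L = ρ·(t + p + q).
LSL: p² = 2 + d² − 2cos(α−β) + 2d(sin α − sin β) = 68.423723; p = √p² = 8.271863; φ = atan2(cos β − cos α, d + sin α − sin β) = 0.078164 rad; t = (φ − α) mod 2π = 1.371524 rad, q = (β − φ) mod 2π = 5.801780 rad → L = 4.79·(1.371524 + 8.271863 + 5.801780) = 4.79·15.445167 = 73.982348 m
RSR: p² = 2 + d² − 2cos(α−β) + 2d(sin β − sin α) = 88.501501; p = √p² = 9.407524; φ = atan2(cos α − cos β, d − sin α + sin β) = -0.068712 rad; t = (α − φ) mod 2π = 5.058538 rad, q = (φ − β) mod 2π = 0.334530 rad → L = 4.79·(5.058538 + 9.407524 + 0.334530) = 4.79·14.800591 = 70.894831 m
LSR: p² = d² − 2 + 2cos(α−β) + 2d(sin α + sin β) = 53.103384; p = √p² = 7.287207; φ = atan2(−cos α − cos β, d + sin α + sin β) − atan2(−2, p) = 0.109229 rad; t = (φ − α) mod 2π = 1.402589 rad, q = (φ − β) mod 2π = 0.512471 rad → L = 4.79·(1.402589 + 7.287207 + 0.512471) = 4.79·9.202268 = 44.078862 m
RSL: p² = d² − 2 + 2cos(α−β) − 2d(sin α + sin β) = 100.856403; p = √p² = 10.042729; φ = atan2(cos α + cos β, d − sin α − sin β) − atan2(2, p) = -0.079740 rad; t = (α − φ) mod 2π = 5.069566 rad, q = (β − φ) mod 2π = 5.959684 rad → L = 4.79·(5.069566 + 10.042729 + 5.959684) = 4.79·21.071978 = 100.934775 m
RLR: c = (6 − d² + 2cos(α−β) + 2d(sin α − sin β))/8 = -10.062688, |c| > 1 → infeasible
LRL: c = (6 − d² + 2cos(α−β) − 2d(sin α − sin β))/8 = -7.552965, |c| > 1 → infeasible
Shortest: LSR with L = 44.078862 m ≈ 44.0789 m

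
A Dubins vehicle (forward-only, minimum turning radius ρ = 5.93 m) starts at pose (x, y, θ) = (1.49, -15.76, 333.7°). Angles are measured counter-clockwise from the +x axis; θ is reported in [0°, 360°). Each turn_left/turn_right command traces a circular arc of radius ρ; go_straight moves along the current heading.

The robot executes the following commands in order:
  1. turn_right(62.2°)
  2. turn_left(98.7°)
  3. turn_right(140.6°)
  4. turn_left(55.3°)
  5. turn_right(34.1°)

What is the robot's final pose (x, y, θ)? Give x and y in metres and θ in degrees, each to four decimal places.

(15.9895, -45.1247, 250.8000°)

set_pose: (x, y, θ) = (1.4900, -15.7600, 333.7000°), ρ = 5.93
turn_right(62.2°): centre at ρ to the right, rotate −62.2° → (4.7906, -20.9209, 271.5000°)
turn_left(98.7°): centre at ρ to the left, rotate +98.7° → (11.7686, -26.6020, 370.2000° ≡ 10.2000°)
turn_right(140.6°): centre at ρ to the right, rotate −140.6° → (17.3347, -36.2816, -130.4000° ≡ 229.6000°)
turn_left(55.3°): centre at ρ to the left, rotate +55.3° → (16.1200, -41.6498, 284.9000°)
turn_right(34.1°): centre at ρ to the right, rotate −34.1° → (15.9895, -45.1247, 250.8000°)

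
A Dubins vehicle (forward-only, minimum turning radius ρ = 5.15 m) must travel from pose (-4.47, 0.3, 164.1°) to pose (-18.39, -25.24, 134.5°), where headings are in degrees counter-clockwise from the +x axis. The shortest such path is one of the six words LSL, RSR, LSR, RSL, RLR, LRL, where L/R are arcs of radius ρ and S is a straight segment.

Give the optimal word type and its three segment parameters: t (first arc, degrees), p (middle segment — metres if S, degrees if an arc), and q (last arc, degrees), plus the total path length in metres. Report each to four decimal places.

Let ψ = atan2(Δy, Δx) = atan2(-25.54, -13.92) = -118.5916° be the start→goal bearing.
Normalize: d = |goal − start| / ρ = 29.087076/5.15 = 5.647976, α = (θ_start − ψ) mod 360° = 282.6916° = 4.933899 rad, β = (θ_goal − ψ) mod 360° = 253.0916° = 4.417282 rad.
Common terms: sin α = -0.975567, cos α = 0.219703, sin β = -0.956771, cos β = -0.290843, cos(α−β) = 0.869495, d² = 31.899632. Work in radians in the unit-radius frame; every candidate has L = ρ·(t + p + q).
LSL: p² = 2 + d² − 2cos(α−β) + 2d(sin α − sin β) = 31.948325; p = √p² = 5.652285; φ = atan2(cos β − cos α, d + sin α − sin β) = -0.090449 rad; t = (φ − α) mod 2π = 1.258837 rad, q = (β − φ) mod 2π = 4.507730 rad → L = 5.15·(1.258837 + 5.652285 + 4.507730) = 5.15·11.418853 = 58.807092 m
RSR: p² = 2 + d² − 2cos(α−β) + 2d(sin β − sin α) = 32.372960; p = √p² = 5.689724; φ = atan2(cos α − cos β, d − sin α + sin β) = 0.089852 rad; t = (α − φ) mod 2π = 4.844047 rad, q = (φ − β) mod 2π = 1.955756 rad → L = 5.15·(4.844047 + 5.689724 + 1.955756) = 5.15·12.489527 = 64.321063 m
LSR: p² = d² − 2 + 2cos(α−β) + 2d(sin α + sin β) = 9.811028; p = √p² = 3.132256; φ = atan2(−cos α − cos β, d + sin α + sin β) − atan2(−2, p) = 0.587404 rad; t = (φ − α) mod 2π = 1.936691 rad, q = (φ − β) mod 2π = 2.453308 rad → L = 5.15·(1.936691 + 3.132256 + 2.453308) = 5.15·7.522255 = 38.739611 m
RSL: p² = d² − 2 + 2cos(α−β) − 2d(sin α + sin β) = 53.466216; p = √p² = 7.312060; φ = atan2(cos α + cos β, d − sin α − sin β) − atan2(2, p) = -0.276375 rad; t = (α − φ) mod 2π = 5.210274 rad, q = (β − φ) mod 2π = 4.693657 rad → L = 5.15·(5.210274 + 7.312060 + 4.693657) = 5.15·17.215990 = 88.662350 m
RLR: c = (6 − d² + 2cos(α−β) + 2d(sin α − sin β))/8 = -3.046620, |c| > 1 → infeasible
LRL: c = (6 − d² + 2cos(α−β) − 2d(sin α − sin β))/8 = -2.993541, |c| > 1 → infeasible
Shortest: LSR with L = 38.739611 m ≈ 38.7396 m
Convert LSR to answer units (arcs ×180/π): t = 1.936691·180/π = 110.9642°, p = ρ·p = 5.15·3.132256 = 16.1311 m, q = 2.453308·180/π = 140.5642°, L = 38.7396 m.

LSR: t = 110.9642°, p = 16.1311 m, q = 140.5642°, L = 38.7396 m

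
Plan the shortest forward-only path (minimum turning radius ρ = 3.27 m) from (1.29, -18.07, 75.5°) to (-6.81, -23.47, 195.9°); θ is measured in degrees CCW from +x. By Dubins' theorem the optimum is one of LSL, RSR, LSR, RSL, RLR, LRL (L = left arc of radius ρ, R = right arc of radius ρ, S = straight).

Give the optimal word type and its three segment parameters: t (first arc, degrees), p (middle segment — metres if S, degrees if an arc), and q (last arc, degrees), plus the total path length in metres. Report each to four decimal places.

LSR: t = 215.1880°, p = 0.8160 m, q = 94.7880°, L = 18.5071 m

Let ψ = atan2(Δy, Δx) = atan2(-5.40, -8.10) = -146.3099° be the start→goal bearing.
Normalize: d = |goal − start| / ρ = 9.734988/3.27 = 2.977061, α = (θ_start − ψ) mod 360° = 221.8099° = 3.871314 rad, β = (θ_goal − ψ) mod 360° = 342.2099° = 5.972690 rad.
Common terms: sin α = -0.666662, cos α = -0.745360, sin β = -0.305530, cos β = 0.952182, cos(α−β) = -0.506034, d² = 8.862890. Work in radians in the unit-radius frame; every candidate has L = ρ·(t + p + q).
LSL: p² = 2 + d² − 2cos(α−β) + 2d(sin α − sin β) = 9.724737; p = √p² = 3.118451; φ = atan2(cos β − cos α, d + sin α − sin β) = 0.575619 rad; t = (φ − α) mod 2π = 2.987491 rad, q = (β − φ) mod 2π = 5.397071 rad → L = 3.27·(2.987491 + 3.118451 + 5.397071) = 3.27·11.503013 = 37.614852 m
RSR: p² = 2 + d² − 2cos(α−β) + 2d(sin β − sin α) = 14.025178; p = √p² = 3.745020; φ = atan2(cos α − cos β, d − sin α + sin β) = -0.470442 rad; t = (α − φ) mod 2π = 4.341755 rad, q = (φ − β) mod 2π = 6.123239 rad → L = 3.27·(4.341755 + 3.745020 + 6.123239) = 3.27·14.210015 = 46.466748 m
LSR: p² = d² − 2 + 2cos(α−β) + 2d(sin α + sin β) = 0.062274; p = √p² = 0.249548; φ = atan2(−cos α − cos β, d + sin α + sin β) − atan2(−2, p) = 1.343868 rad; t = (φ − α) mod 2π = 3.755740 rad, q = (φ − β) mod 2π = 1.654363 rad → L = 3.27·(3.755740 + 0.249548 + 1.654363) = 3.27·5.659650 = 18.507056 m
RSL: p² = d² − 2 + 2cos(α−β) − 2d(sin α + sin β) = 11.639372; p = √p² = 3.411652; φ = atan2(cos α + cos β, d − sin α − sin β) − atan2(2, p) = -0.477908 rad; t = (α − φ) mod 2π = 4.349222 rad, q = (β − φ) mod 2π = 0.167413 rad → L = 3.27·(4.349222 + 3.411652 + 0.167413) = 3.27·7.928287 = 25.925498 m
RLR: c = (6 − d² + 2cos(α−β) + 2d(sin α − sin β))/8 = -0.753147; p = 2π − arccos c = 3.859556 rad; φ = atan2(cos α − cos β, d − sin α + sin β) = -0.470442 rad; t = (α − φ + p/2) mod 2π = 6.271533 rad, q = (α − β − t + p) mod 2π = 1.769831 rad → L = 3.27·(6.271533 + 3.859556 + 1.769831) = 3.27·11.900920 = 38.916009 m
LRL: c = (6 − d² + 2cos(α−β) − 2d(sin α − sin β))/8 = -0.215592; p = 2π − arccos c = 4.495091 rad; φ = atan2(cos β − cos α, d + sin α − sin β) = 0.575619 rad; t = (φ − α + p/2) mod 2π = 5.235036 rad, q = (β − α − t + p) mod 2π = 1.361431 rad → L = 3.27·(5.235036 + 4.495091 + 1.361431) = 3.27·11.091558 = 36.269394 m
Shortest: LSR with L = 18.507056 m ≈ 18.5071 m
Convert LSR to answer units (arcs ×180/π): t = 3.755740·180/π = 215.1880°, p = ρ·p = 3.27·0.249548 = 0.8160 m, q = 1.654363·180/π = 94.7880°, L = 18.5071 m.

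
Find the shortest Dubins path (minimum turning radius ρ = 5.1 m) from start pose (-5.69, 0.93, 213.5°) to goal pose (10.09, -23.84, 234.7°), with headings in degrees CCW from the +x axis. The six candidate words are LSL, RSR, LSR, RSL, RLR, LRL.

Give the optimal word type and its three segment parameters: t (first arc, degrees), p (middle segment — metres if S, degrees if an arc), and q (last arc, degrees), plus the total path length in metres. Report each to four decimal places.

LSR: t = 114.3788°, p = 16.7976 m, q = 93.1788°, L = 35.2726 m

Let ψ = atan2(Δy, Δx) = atan2(-24.77, 15.78) = -57.5004° be the start→goal bearing.
Normalize: d = |goal − start| / ρ = 29.369394/5.1 = 5.758705, α = (θ_start − ψ) mod 360° = 271.0004° = 4.729849 rad, β = (θ_goal − ψ) mod 360° = 292.2004° = 5.099859 rad.
Common terms: sin α = -0.999848, cos α = 0.017459, sin β = -0.925868, cos β = 0.377847, cos(α−β) = 0.932324, d² = 33.162680. Work in radians in the unit-radius frame; every candidate has L = ρ·(t + p + q).
LSL: p² = 2 + d² − 2cos(α−β) + 2d(sin α − sin β) = 32.445980; p = √p² = 5.696137; φ = atan2(cos β − cos α, d + sin α − sin β) = 0.063311 rad; t = (φ − α) mod 2π = 1.616648 rad, q = (β − φ) mod 2π = 5.036548 rad → L = 5.1·(1.616648 + 5.696137 + 5.036548) = 5.1·12.349332 = 62.981595 m
RSR: p² = 2 + d² − 2cos(α−β) + 2d(sin β − sin α) = 34.150084; p = √p² = 5.843807; φ = atan2(cos α − cos β, d − sin α + sin β) = -0.061709 rad; t = (α − φ) mod 2π = 4.791558 rad, q = (φ − β) mod 2π = 1.121617 rad → L = 5.1·(4.791558 + 5.843807 + 1.121617) = 5.1·11.756983 = 59.960613 m
LSR: p² = d² − 2 + 2cos(α−β) + 2d(sin α + sin β) = 10.848072; p = √p² = 3.293641; φ = atan2(−cos α − cos β, d + sin α + sin β) − atan2(−2, p) = 0.442950 rad; t = (φ − α) mod 2π = 1.996286 rad, q = (φ − β) mod 2π = 1.626277 rad → L = 5.1·(1.996286 + 3.293641 + 1.626277) = 5.1·6.916204 = 35.272641 m
RSL: p² = d² − 2 + 2cos(α−β) − 2d(sin α + sin β) = 55.206583; p = √p² = 7.430113; φ = atan2(cos α + cos β, d − sin α − sin β) − atan2(2, p) = -0.211545 rad; t = (α − φ) mod 2π = 4.941394 rad, q = (β − φ) mod 2π = 5.311404 rad → L = 5.1·(4.941394 + 7.430113 + 5.311404) = 5.1·17.682912 = 90.182850 m
RLR: c = (6 − d² + 2cos(α−β) + 2d(sin α − sin β))/8 = -3.268761, |c| > 1 → infeasible
LRL: c = (6 − d² + 2cos(α−β) − 2d(sin α − sin β))/8 = -3.055748, |c| > 1 → infeasible
Shortest: LSR with L = 35.272641 m ≈ 35.2726 m
Convert LSR to answer units (arcs ×180/π): t = 1.996286·180/π = 114.3788°, p = ρ·p = 5.1·3.293641 = 16.7976 m, q = 1.626277·180/π = 93.1788°, L = 35.2726 m.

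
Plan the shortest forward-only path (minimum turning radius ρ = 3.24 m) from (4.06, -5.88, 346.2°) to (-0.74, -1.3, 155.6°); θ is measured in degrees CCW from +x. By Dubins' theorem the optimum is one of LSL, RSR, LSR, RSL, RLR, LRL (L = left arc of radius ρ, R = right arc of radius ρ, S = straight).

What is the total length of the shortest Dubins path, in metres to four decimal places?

17.9791 m

Let ψ = atan2(Δy, Δx) = atan2(4.58, -4.80) = 136.3436° be the start→goal bearing.
Normalize: d = |goal − start| / ρ = 6.634486/3.24 = 2.047681, α = (θ_start − ψ) mod 360° = 209.8564° = 3.662686 rad, β = (θ_goal − ψ) mod 360° = 19.2564° = 0.336088 rad.
Common terms: sin α = -0.497828, cos α = -0.867276, sin β = 0.329796, cos β = 0.944052, cos(α−β) = -0.982935, d² = 4.192996. Work in radians in the unit-radius frame; every candidate has L = ρ·(t + p + q).
LSL: p² = 2 + d² − 2cos(α−β) + 2d(sin α − sin β) = 4.769445; p = √p² = 2.183906; φ = atan2(cos β − cos α, d + sin α − sin β) = 0.978030 rad; t = (φ − α) mod 2π = 3.598529 rad, q = (β − φ) mod 2π = 5.641244 rad → L = 3.24·(3.598529 + 2.183906 + 5.641244) = 3.24·11.423679 = 37.012720 m
RSR: p² = 2 + d² − 2cos(α−β) + 2d(sin β − sin α) = 11.548290; p = √p² = 3.398277; φ = atan2(cos α − cos β, d − sin α + sin β) = -0.562158 rad; t = (α − φ) mod 2π = 4.224844 rad, q = (φ − β) mod 2π = 5.384939 rad → L = 3.24·(4.224844 + 3.398277 + 5.384939) = 3.24·13.008060 = 42.146115 m
LSR: p² = d² − 2 + 2cos(α−β) + 2d(sin α + sin β) = -0.461025 < 0 → infeasible
RSL: p² = d² − 2 + 2cos(α−β) − 2d(sin α + sin β) = 0.915277; p = √p² = 0.956701; φ = atan2(cos α + cos β, d − sin α − sin β) − atan2(2, p) = -1.089981 rad; t = (α − φ) mod 2π = 4.752666 rad, q = (β − φ) mod 2π = 1.426069 rad → L = 3.24·(4.752666 + 0.956701 + 1.426069) = 3.24·7.135436 = 23.118813 m
RLR: c = (6 − d² + 2cos(α−β) + 2d(sin α − sin β))/8 = -0.443536; p = 2π − arccos c = 4.252849 rad; φ = atan2(cos α − cos β, d − sin α + sin β) = -0.562158 rad; t = (α − φ + p/2) mod 2π = 0.068083 rad, q = (α − β − t + p) mod 2π = 1.228178 rad → L = 3.24·(0.068083 + 4.252849 + 1.228178) = 3.24·5.549109 = 17.979115 m
LRL: c = (6 − d² + 2cos(α−β) − 2d(sin α − sin β))/8 = 0.403819; p = 2π − arccos c = 5.128077 rad; φ = atan2(cos β − cos α, d + sin α − sin β) = 0.978030 rad; t = (φ − α + p/2) mod 2π = 6.162568 rad, q = (β − α − t + p) mod 2π = 1.922097 rad → L = 3.24·(6.162568 + 5.128077 + 1.922097) = 3.24·13.212742 = 42.809283 m
Shortest: RLR with L = 17.979115 m ≈ 17.9791 m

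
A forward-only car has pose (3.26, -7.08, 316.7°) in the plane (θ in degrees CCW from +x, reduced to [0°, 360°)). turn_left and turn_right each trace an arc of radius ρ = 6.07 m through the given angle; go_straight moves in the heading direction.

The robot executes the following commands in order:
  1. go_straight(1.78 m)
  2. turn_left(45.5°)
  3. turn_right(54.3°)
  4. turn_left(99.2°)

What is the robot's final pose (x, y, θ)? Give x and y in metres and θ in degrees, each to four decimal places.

set_pose: (x, y, θ) = (3.2600, -7.0800, 316.7000°), ρ = 6.07
go_straight(1.78): x += 1.78·cos θ, y += 1.78·sin θ → (4.5554, -8.3008, 316.7000°)
turn_left(45.5°): centre at ρ to the left, rotate +45.5° → (8.9514, -9.9487, 362.2000° ≡ 2.2000°)
turn_right(54.3°): centre at ρ to the right, rotate −54.3° → (13.9741, -12.2855, -52.1000° ≡ 307.9000°)
turn_left(99.2°): centre at ρ to the left, rotate +99.2° → (23.2104, -12.6888, 407.1000° ≡ 47.1000°)

(23.2104, -12.6888, 47.1000°)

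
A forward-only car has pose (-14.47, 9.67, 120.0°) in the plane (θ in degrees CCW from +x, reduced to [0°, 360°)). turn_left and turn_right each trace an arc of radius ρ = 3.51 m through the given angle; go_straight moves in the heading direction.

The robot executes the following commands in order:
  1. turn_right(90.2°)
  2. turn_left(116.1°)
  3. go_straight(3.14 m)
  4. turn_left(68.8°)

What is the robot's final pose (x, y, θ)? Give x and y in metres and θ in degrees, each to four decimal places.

set_pose: (x, y, θ) = (-14.4700, 9.6700, 120.0000°), ρ = 3.51
turn_right(90.2°): centre at ρ to the right, rotate −90.2° → (-13.1746, 14.4709, 29.8000°)
turn_left(116.1°): centre at ρ to the left, rotate +116.1° → (-12.9512, 20.4232, 145.9000°)
go_straight(3.14): x += 3.14·cos θ, y += 3.14·sin θ → (-15.5513, 22.1836, 145.9000°)
turn_left(68.8°): centre at ρ to the left, rotate +68.8° → (-19.5173, 22.1628, 214.7000°)

(-19.5173, 22.1628, 214.7000°)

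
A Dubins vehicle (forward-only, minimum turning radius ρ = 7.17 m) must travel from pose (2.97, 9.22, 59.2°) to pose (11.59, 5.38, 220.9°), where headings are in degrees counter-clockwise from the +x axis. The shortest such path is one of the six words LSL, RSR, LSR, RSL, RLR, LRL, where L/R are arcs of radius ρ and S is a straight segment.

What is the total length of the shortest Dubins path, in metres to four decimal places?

37.9591 m

Let ψ = atan2(Δy, Δx) = atan2(-3.84, 8.62) = -24.0118° be the start→goal bearing.
Normalize: d = |goal − start| / ρ = 9.436631/7.17 = 1.316127, α = (θ_start − ψ) mod 360° = 83.2118° = 1.452320 rad, β = (θ_goal − ψ) mod 360° = 244.9118° = 4.274517 rad.
Common terms: sin α = 0.992990, cos α = 0.118199, sin β = -0.905656, cos β = -0.424013, cos(α−β) = -0.949425, d² = 1.732190. Work in radians in the unit-radius frame; every candidate has L = ρ·(t + p + q).
LSL: p² = 2 + d² − 2cos(α−β) + 2d(sin α − sin β) = 10.628760; p = √p² = 3.260178; φ = atan2(cos β − cos α, d + sin α − sin β) = -0.167090 rad; t = (φ − α) mod 2π = 4.663775 rad, q = (β − φ) mod 2π = 4.441607 rad → L = 7.17·(4.663775 + 3.260178 + 4.441607) = 7.17·12.365561 = 88.661070 m
RSR: p² = 2 + d² − 2cos(α−β) + 2d(sin β − sin α) = 0.633322; p = √p² = 0.795816; φ = atan2(cos α − cos β, d − sin α + sin β) = 2.392016 rad; t = (α − φ) mod 2π = 5.343489 rad, q = (φ − β) mod 2π = 4.400684 rad → L = 7.17·(5.343489 + 0.795816 + 4.400684) = 7.17·10.539989 = 75.571720 m
LSR: p² = d² − 2 + 2cos(α−β) + 2d(sin α + sin β) = -1.936776 < 0 → infeasible
RSL: p² = d² − 2 + 2cos(α−β) − 2d(sin α + sin β) = -2.396545 < 0 → infeasible
RLR: c = (6 − d² + 2cos(α−β) + 2d(sin α − sin β))/8 = 0.920835; p = 2π − arccos c = 5.882605 rad; φ = atan2(cos α − cos β, d − sin α + sin β) = 2.392016 rad; t = (α − φ + p/2) mod 2π = 2.001606 rad, q = (α − β − t + p) mod 2π = 1.058801 rad → L = 7.17·(2.001606 + 5.882605 + 1.058801) = 7.17·8.943012 = 64.121394 m
LRL: c = (6 − d² + 2cos(α−β) − 2d(sin α − sin β))/8 = -0.328595; p = 2π − arccos c = 4.377573 rad; φ = atan2(cos β − cos α, d + sin α − sin β) = -0.167090 rad; t = (φ − α + p/2) mod 2π = 0.569377 rad, q = (β − α − t + p) mod 2π = 0.347209 rad → L = 7.17·(0.569377 + 4.377573 + 0.347209) = 7.17·5.294159 = 37.959119 m
Shortest: LRL with L = 37.959119 m ≈ 37.9591 m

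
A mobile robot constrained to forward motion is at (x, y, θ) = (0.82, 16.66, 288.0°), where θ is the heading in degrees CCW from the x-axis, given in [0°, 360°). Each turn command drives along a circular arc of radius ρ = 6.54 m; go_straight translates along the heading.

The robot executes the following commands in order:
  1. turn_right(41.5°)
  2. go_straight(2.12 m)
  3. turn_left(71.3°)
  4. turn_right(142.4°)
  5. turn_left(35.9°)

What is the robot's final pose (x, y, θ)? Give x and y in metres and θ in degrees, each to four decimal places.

(-7.4829, -9.6602, 211.3000°)

set_pose: (x, y, θ) = (0.8200, 16.6600, 288.0000°), ρ = 6.54
turn_right(41.5°): centre at ρ to the right, rotate −41.5° → (0.5977, 12.0312, 246.5000°)
go_straight(2.12): x += 2.12·cos θ, y += 2.12·sin θ → (-0.2477, 10.0870, 246.5000°)
turn_left(71.3°): centre at ρ to the left, rotate +71.3° → (1.3568, 2.6344, 317.8000°)
turn_right(142.4°): centre at ρ to the right, rotate −142.4° → (-3.5607, -8.7294, 175.4000°)
turn_left(35.9°): centre at ρ to the left, rotate +35.9° → (-7.4829, -9.6602, 211.3000°)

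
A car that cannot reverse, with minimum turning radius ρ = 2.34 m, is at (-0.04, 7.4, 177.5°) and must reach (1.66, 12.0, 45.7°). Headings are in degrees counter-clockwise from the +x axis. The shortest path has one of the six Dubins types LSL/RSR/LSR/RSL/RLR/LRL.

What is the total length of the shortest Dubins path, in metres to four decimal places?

Let ψ = atan2(Δy, Δx) = atan2(4.60, 1.70) = 69.7174° be the start→goal bearing.
Normalize: d = |goal − start| / ρ = 4.904080/2.34 = 2.095761, α = (θ_start − ψ) mod 360° = 107.7826° = 1.881161 rad, β = (θ_goal − ψ) mod 360° = 335.9826° = 5.864002 rad.
Common terms: sin α = 0.952222, cos α = -0.305405, sin β = -0.407015, cos β = 0.913422, cos(α−β) = -0.666532, d² = 4.392213. Work in radians in the unit-radius frame; every candidate has L = ρ·(t + p + q).
LSL: p² = 2 + d² − 2cos(α−β) + 2d(sin α − sin β) = 13.422549; p = √p² = 3.663680; φ = atan2(cos β − cos α, d + sin α − sin β) = 0.339142 rad; t = (φ − α) mod 2π = 4.741167 rad, q = (β − φ) mod 2π = 5.524860 rad → L = 2.34·(4.741167 + 3.663680 + 5.524860) = 2.34·13.929706 = 32.595513 m
RSR: p² = 2 + d² − 2cos(α−β) + 2d(sin β − sin α) = 2.028006; p = √p² = 1.424081; φ = atan2(cos α − cos β, d − sin α + sin β) = -1.027229 rad; t = (α − φ) mod 2π = 2.908390 rad, q = (φ − β) mod 2π = 5.675139 rad → L = 2.34·(2.908390 + 1.424081 + 5.675139) = 2.34·10.007610 = 23.417808 m
LSR: p² = d² − 2 + 2cos(α−β) + 2d(sin α + sin β) = 3.344397; p = √p² = 1.828769; φ = atan2(−cos α − cos β, d + sin α + sin β) − atan2(−2, p) = 0.603809 rad; t = (φ − α) mod 2π = 5.005833 rad, q = (φ − β) mod 2π = 1.022992 rad → L = 2.34·(5.005833 + 1.828769 + 1.022992) = 2.34·7.857595 = 18.386772 m
RSL: p² = d² − 2 + 2cos(α−β) − 2d(sin α + sin β) = -1.226102 < 0 → infeasible
RLR: c = (6 − d² + 2cos(α−β) + 2d(sin α − sin β))/8 = 0.746499; p = 2π − arccos c = 5.555174 rad; φ = atan2(cos α − cos β, d − sin α + sin β) = -1.027229 rad; t = (α − φ + p/2) mod 2π = 5.685977 rad, q = (α − β − t + p) mod 2π = 2.169541 rad → L = 2.34·(5.685977 + 5.555174 + 2.169541) = 2.34·13.410692 = 31.381020 m
LRL: c = (6 − d² + 2cos(α−β) − 2d(sin α − sin β))/8 = -0.677819; p = 2π − arccos c = 3.967597 rad; φ = atan2(cos β − cos α, d + sin α − sin β) = 0.339142 rad; t = (φ − α + p/2) mod 2π = 0.441780 rad, q = (β − α − t + p) mod 2π = 1.225473 rad → L = 2.34·(0.441780 + 3.967597 + 1.225473) = 2.34·5.634851 = 13.185551 m
Shortest: LRL with L = 13.185551 m ≈ 13.1856 m

13.1856 m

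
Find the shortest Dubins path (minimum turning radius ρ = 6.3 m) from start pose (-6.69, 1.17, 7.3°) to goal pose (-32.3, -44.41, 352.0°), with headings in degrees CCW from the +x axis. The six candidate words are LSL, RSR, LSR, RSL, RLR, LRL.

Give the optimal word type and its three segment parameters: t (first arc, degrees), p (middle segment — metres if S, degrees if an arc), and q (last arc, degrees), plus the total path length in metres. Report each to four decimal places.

RSL: t = 152.4981°, p = 39.8537 m, q = 137.1981°, L = 71.7074 m

Let ψ = atan2(Δy, Δx) = atan2(-45.58, -25.61) = -119.3303° be the start→goal bearing.
Normalize: d = |goal − start| / ρ = 52.282009/6.3 = 8.298732, α = (θ_start − ψ) mod 360° = 126.6303° = 2.210116 rad, β = (θ_goal − ψ) mod 360° = 111.3303° = 1.943080 rad.
Common terms: sin α = 0.802502, cos α = -0.596649, sin β = 0.931499, cos β = -0.363744, cos(α−β) = 0.964557, d² = 68.868947. Work in radians in the unit-radius frame; every candidate has L = ρ·(t + p + q).
LSL: p² = 2 + d² − 2cos(α−β) + 2d(sin α − sin β) = 66.798811; p = √p² = 8.173054; φ = atan2(cos β − cos α, d + sin α − sin β) = 0.028501 rad; t = (φ − α) mod 2π = 4.101570 rad, q = (β − φ) mod 2π = 1.914580 rad → L = 6.3·(4.101570 + 8.173054 + 1.914580) = 6.3·14.189204 = 89.391984 m
RSR: p² = 2 + d² − 2cos(α−β) + 2d(sin β − sin α) = 71.080853; p = √p² = 8.430946; φ = atan2(cos α − cos β, d − sin α + sin β) = -0.027629 rad; t = (α − φ) mod 2π = 2.237744 rad, q = (φ − β) mod 2π = 4.312477 rad → L = 6.3·(2.237744 + 8.430946 + 4.312477) = 6.3·14.981167 = 94.381351 m
LSR: p² = d² − 2 + 2cos(α−β) + 2d(sin α + sin β) = 97.578083; p = √p² = 9.878162; φ = atan2(−cos α − cos β, d + sin α + sin β) − atan2(−2, p) = 0.295202 rad; t = (φ − α) mod 2π = 4.368271 rad, q = (φ − β) mod 2π = 4.635307 rad → L = 6.3·(4.368271 + 9.878162 + 4.635307) = 6.3·18.881740 = 118.954961 m
RSL: p² = d² − 2 + 2cos(α−β) − 2d(sin α + sin β) = 40.018041; p = √p² = 6.325981; φ = atan2(cos α + cos β, d − sin α − sin β) − atan2(2, p) = -0.451478 rad; t = (α − φ) mod 2π = 2.661593 rad, q = (β − φ) mod 2π = 2.394558 rad → L = 6.3·(2.661593 + 6.325981 + 2.394558) = 6.3·11.382133 = 71.707438 m
RLR: c = (6 − d² + 2cos(α−β) + 2d(sin α − sin β))/8 = -7.885107, |c| > 1 → infeasible
LRL: c = (6 − d² + 2cos(α−β) − 2d(sin α − sin β))/8 = -7.349851, |c| > 1 → infeasible
Shortest: RSL with L = 71.707438 m ≈ 71.7074 m
Convert RSL to answer units (arcs ×180/π): t = 2.661593·180/π = 152.4981°, p = ρ·p = 6.3·6.325981 = 39.8537 m, q = 2.394558·180/π = 137.1981°, L = 71.7074 m.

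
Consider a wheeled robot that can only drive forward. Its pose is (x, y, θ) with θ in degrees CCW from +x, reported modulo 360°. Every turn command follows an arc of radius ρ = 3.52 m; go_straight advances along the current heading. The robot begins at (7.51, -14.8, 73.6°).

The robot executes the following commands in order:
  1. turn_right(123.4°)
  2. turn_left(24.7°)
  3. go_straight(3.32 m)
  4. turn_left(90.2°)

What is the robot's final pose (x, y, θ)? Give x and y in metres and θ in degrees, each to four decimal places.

(22.4632, -14.1402, 65.1000°)

set_pose: (x, y, θ) = (7.5100, -14.8000, 73.6000°), ρ = 3.52
turn_right(123.4°): centre at ρ to the right, rotate −123.4° → (13.5753, -13.5218, -49.8000° ≡ 310.2000°)
turn_left(24.7°): centre at ρ to the left, rotate +24.7° → (14.7707, -14.4374, 334.9000°)
go_straight(3.32): x += 3.32·cos θ, y += 3.32·sin θ → (17.7772, -15.8458, 334.9000°)
turn_left(90.2°): centre at ρ to the left, rotate +90.2° → (22.4632, -14.1402, 425.1000° ≡ 65.1000°)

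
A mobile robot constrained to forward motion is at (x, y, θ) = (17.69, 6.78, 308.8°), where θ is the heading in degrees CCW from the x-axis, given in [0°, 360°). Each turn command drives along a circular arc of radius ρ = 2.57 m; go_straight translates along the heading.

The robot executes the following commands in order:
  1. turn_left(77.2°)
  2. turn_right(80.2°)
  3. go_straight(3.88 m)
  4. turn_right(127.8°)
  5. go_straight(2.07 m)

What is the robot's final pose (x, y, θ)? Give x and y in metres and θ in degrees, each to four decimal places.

(22.0573, -1.8725, 178.0000°)

set_pose: (x, y, θ) = (17.6900, 6.7800, 308.8000°), ρ = 2.57
turn_left(77.2°): centre at ρ to the left, rotate +77.2° → (20.8195, 6.0805, 386.0000° ≡ 26.0000°)
turn_right(80.2°): centre at ρ to the right, rotate −80.2° → (24.0306, 5.2739, -54.2000° ≡ 305.8000°)
go_straight(3.88): x += 3.88·cos θ, y += 3.88·sin θ → (26.3002, 2.1270, 305.8000°)
turn_right(127.8°): centre at ρ to the right, rotate −127.8° → (24.1261, -1.9448, 178.0000°)
go_straight(2.07): x += 2.07·cos θ, y += 2.07·sin θ → (22.0573, -1.8725, 178.0000°)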